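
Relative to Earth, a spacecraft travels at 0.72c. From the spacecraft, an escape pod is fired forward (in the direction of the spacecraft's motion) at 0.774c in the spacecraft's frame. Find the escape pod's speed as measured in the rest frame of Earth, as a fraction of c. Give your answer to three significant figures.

Relativistic velocity addition: u = (u' + v)/(1 + u'v/c²), with u' = 0.774c and v = 0.72c.
Numerator: 0.774 + 0.72 = 1.494. Denominator: 1 + (0.774)(0.72) = 1.55728.
u = 1.494/1.55728 = 0.95937, so the speed is 0.959c.

0.959c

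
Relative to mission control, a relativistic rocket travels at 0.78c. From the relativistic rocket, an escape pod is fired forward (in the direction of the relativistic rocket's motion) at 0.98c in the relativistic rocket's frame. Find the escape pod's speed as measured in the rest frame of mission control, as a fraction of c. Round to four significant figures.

0.9975c

In units of c, u = (u' + v)/(1 + u'v) with u' = 0.98 and v = 0.78.
Numerator: 0.98 + 0.78 = 1.76. Denominator: 1 + (0.98)(0.78) = 1.7644.
u = 1.76/1.7644 = 0.99751, so the speed is 0.9975c.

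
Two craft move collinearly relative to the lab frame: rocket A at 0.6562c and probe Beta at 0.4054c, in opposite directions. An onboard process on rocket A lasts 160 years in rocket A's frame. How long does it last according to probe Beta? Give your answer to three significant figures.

294 years

Transform rocket A's velocity into probe Beta's frame: (0.6562 + 0.4054)/(1 + 0.6562·0.4054) = 1.0616/1.26602348, so the relative speed is 0.83853c.
γ for this relative speed: γ = 1/√(1 − 0.703133) = 1.8354.
Rocket A's interval is proper; time dilation gives Δt_B = γΔτ = 1.8354 × 160 years = 294 years.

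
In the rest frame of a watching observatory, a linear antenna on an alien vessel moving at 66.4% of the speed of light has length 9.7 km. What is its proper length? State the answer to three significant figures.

13.0 km

With β = 0.664, γ = 1/√(1 − 0.664²) = 1/√0.559104 = 1.3374.
Proper length: L₀ = γ·L = 1.3374 × 9.7 = 13.0 km.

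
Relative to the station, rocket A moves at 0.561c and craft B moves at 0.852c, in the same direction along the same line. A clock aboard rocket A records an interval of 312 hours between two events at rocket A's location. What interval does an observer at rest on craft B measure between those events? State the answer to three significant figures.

Transform rocket A's velocity into craft B's frame: (0.561 − 0.852)/(1 − 0.561·0.852) = −0.291/0.522028, so the relative speed is 0.55744c.
γ for this relative speed: γ = 1/√(1 − 0.310739) = 1.2045.
Rocket A's interval is proper; time dilation gives Δt_B = γΔτ = 1.2045 × 312 hours = 376 hours.

376 hours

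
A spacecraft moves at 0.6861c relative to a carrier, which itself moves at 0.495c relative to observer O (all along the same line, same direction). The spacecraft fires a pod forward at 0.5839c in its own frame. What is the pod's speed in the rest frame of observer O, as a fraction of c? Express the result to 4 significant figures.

First combine the pod and spacecraft (S''→S'): u₁ = (0.5839 + 0.6861)/(1 + 0.5839×0.6861) = 1.27/1.40061379 = 0.90675.
Then combine with the carrier (S'→S): u = (0.90675 + 0.495)/(1 + 0.90675×0.495) = 1.40175/1.44884125 = 0.9675.

0.9675c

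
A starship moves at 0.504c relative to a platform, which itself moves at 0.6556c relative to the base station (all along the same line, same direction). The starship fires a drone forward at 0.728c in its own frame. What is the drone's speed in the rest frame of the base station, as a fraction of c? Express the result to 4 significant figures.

0.9786c

Apply u = (u'+v)/(1+u'v) twice. Drone in the platform frame: (0.728+0.504)/(1+0.728·0.504) = 1.232/1.366912 = 0.9013c.
That velocity, transformed to the rest frame of the base station: (0.9013+0.6556)/(1+0.9013·0.6556) = 1.5569/1.59089228 = 0.97863c.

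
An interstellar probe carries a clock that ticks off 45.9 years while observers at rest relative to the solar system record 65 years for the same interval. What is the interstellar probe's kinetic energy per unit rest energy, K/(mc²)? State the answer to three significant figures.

The time-dilation ratio gives γ = 65/45.9 = 1.41612.
Since K = (γ−1)mc², K/(mc²) = 1.41612 − 1 = 0.416.

0.416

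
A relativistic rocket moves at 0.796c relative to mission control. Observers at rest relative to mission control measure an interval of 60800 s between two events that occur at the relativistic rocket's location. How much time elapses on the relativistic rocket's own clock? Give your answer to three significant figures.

36800 s

Lorentz factor: γ = (1 − 0.633616)^(−1/2) = 1.6521.
The moving clock records proper time: Δτ = Δt/γ = 60800/1.6521 = 36800 s.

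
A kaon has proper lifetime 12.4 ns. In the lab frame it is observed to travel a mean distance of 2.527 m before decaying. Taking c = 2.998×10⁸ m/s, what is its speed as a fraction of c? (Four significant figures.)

0.5622c

Lab distance = (lab lifetime)·v = γτ·βc, so βγ = d/(cτ) = 2.527/(2.998×10⁸ × 1.240×10^-8) = 0.67975.
With βγ = 0.67975: γ² = 1 + (βγ)² = 1.46206, and β = (βγ)/γ = 0.67975/1.20916 = 0.5622.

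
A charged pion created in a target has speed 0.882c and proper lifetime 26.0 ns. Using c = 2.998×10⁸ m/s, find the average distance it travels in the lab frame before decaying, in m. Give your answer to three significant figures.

γ = 1/√(1 − β²) = 1/√(1 − 0.777924) = 1/√0.222076 = 1/0.471249 = 2.122.
Lab-frame lifetime: Δt = γτ = 2.122 × 26.0 ns = 55.172 ns.
Distance: d = vΔt = 0.882 × 2.998×10⁸ m/s × 5.5172×10^-8 s = 14.6 m.

14.6 m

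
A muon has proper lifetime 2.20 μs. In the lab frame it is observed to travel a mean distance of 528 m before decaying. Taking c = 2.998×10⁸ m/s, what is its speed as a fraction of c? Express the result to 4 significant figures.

Lab distance = (lab lifetime)·v = γτ·βc, so βγ = d/(cτ) = 528.0/(2.998×10⁸ × 2.200×10^-6) = 0.80053.
With βγ = 0.80053: γ² = 1 + (βγ)² = 1.640848, and β = (βγ)/γ = 0.80053/1.28096 = 0.6249.

0.6249c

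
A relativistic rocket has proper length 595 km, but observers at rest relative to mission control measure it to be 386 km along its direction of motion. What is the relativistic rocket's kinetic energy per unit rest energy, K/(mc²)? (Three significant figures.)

Length contraction gives γ = L₀/L = 595/386 = 1.54145.
Since K = (γ−1)mc², K/(mc²) = 1.54145 − 1 = 0.541.

0.541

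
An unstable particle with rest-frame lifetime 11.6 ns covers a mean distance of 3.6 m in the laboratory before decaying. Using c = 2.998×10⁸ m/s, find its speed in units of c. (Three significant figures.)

0.719c

Let x = d/(cτ) = 3.600 m / (2.998×10⁸ m/s × 1.160×10^-8 s) = 1.0352. Since d = βγcτ, x = βγ = β/√(1−β²).
Solving: β² = x²/(1+x²) = 1.07164/2.07164 = 0.517291, so β = 0.719.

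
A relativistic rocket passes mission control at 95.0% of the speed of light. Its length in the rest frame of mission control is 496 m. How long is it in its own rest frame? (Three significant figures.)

With β = 0.95, γ = 1/√(1 − 0.95²) = 1/√0.0975 = 3.2026.
Proper length: L₀ = γ·L = 3.2026 × 496 = 1590 m.

1590 m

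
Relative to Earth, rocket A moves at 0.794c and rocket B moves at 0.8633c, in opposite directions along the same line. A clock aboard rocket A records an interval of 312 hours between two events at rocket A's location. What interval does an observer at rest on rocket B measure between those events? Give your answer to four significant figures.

1714 hours

The velocity of rocket A relative to rocket B is (0.794 + 0.8633)c / (1 + 0.794×0.8633) = 0.98329c; relative speed 0.98329c.
At |u| = 0.98329c, γ = (1 − 0.966859)^(−1/2) = 5.4931.
Rocket A's interval is proper; time dilation gives Δt_B = γΔτ = 5.4931 × 312 hours = 1714 hours.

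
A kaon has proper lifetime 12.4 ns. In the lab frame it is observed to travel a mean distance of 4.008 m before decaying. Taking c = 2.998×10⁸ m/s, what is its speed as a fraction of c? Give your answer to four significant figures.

0.7332c

Lab distance = (lab lifetime)·v = γτ·βc, so βγ = d/(cτ) = 4.008/(2.998×10⁸ × 1.240×10^-8) = 1.0781.
With βγ = 1.0781: γ² = 1 + (βγ)² = 2.1623, and β = (βγ)/γ = 1.0781/1.47048 = 0.7332.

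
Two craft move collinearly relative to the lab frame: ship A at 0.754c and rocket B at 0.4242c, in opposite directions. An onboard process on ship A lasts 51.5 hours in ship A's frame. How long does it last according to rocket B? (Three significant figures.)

The velocity of ship A relative to rocket B is (0.754 + 0.4242)c / (1 + 0.754×0.4242) = 0.89268c; relative speed 0.89268c.
γ for this relative speed: γ = 1/√(1 − 0.796878) = 2.2188.
The clock on ship A records proper time, so rocket B measures Δt = γΔτ = 2.2188 × 51.5 = 114 hours.

114 hours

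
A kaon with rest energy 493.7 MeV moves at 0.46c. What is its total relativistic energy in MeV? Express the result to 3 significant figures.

556 MeV

Lorentz factor: γ = (1 − 0.2116)^(−1/2) = 1.1262.
Total energy: E = γmc² = 1.1262 × 493.7 MeV = 556 MeV.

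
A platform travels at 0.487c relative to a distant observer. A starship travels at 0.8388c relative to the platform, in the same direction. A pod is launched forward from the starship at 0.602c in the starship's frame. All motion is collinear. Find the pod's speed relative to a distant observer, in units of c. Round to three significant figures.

First combine the pod and starship (S''→S'): u₁ = (0.602 + 0.8388)/(1 + 0.602×0.8388) = 1.4408/1.5049576 = 0.95737.
Then combine with the platform (S'→S): u = (0.95737 + 0.487)/(1 + 0.95737×0.487) = 1.44437/1.46623919 = 0.98508.

0.985c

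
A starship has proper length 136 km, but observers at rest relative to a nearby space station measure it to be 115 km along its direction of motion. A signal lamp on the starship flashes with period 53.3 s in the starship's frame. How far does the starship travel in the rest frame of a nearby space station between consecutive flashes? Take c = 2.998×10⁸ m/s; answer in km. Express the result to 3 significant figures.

1.01×10^7 km

From L = L₀/γ: γ = 136/115 = 1.18261.
β = √(1 − 1/γ²) = 0.53384. Lab-frame period = γτ = 1.18261×53.3 s = 63.033 s. Distance = βc × γτ = 0.53384 × 2.998×10⁸ m/s × 63.033 s = 1.0088×10^10 m = 1.01×10^7 km.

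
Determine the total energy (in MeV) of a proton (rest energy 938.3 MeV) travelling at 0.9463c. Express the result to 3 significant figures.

2900 MeV

γ = 1/√(1 − β²) = 1/√(1 − 0.89548369) = 1/√0.10451631 = 1/0.32329 = 3.0932.
Total energy: E = γmc² = 3.0932 × 938.3 MeV = 2900 MeV.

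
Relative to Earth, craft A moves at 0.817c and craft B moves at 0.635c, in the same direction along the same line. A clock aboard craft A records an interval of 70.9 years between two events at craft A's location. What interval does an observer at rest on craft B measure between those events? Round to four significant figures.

Transform craft A's velocity into craft B's frame: (0.817 − 0.635)/(1 − 0.817·0.635) = 0.182/0.481205, so the relative speed is 0.37822c.
γ for this relative speed: γ = 1/√(1 − 0.14305) = 1.0802.
The clock on craft A records proper time, so craft B measures Δt = γΔτ = 1.0802 × 70.9 = 76.59 years.

76.59 years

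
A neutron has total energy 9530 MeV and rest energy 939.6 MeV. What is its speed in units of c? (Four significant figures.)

γ = E/(mc²) = 9530/939.6 = 10.143.
β = √(1 − 1/γ²) = √(1 − 0.00972002) = √0.99027998 = 0.9951.

0.9951c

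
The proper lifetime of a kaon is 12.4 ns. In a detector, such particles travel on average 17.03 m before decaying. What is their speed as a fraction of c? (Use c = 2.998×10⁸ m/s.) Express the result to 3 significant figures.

Lab distance = (lab lifetime)·v = γτ·βc, so βγ = d/(cτ) = 17.03/(2.998×10⁸ × 1.240×10^-8) = 4.581.
With βγ = 4.581: γ² = 1 + (βγ)² = 21.9856, and β = (βγ)/γ = 4.581/4.68888 = 0.977.

0.977c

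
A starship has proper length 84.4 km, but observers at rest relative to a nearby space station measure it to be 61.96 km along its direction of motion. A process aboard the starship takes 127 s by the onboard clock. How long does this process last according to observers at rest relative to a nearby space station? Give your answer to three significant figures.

From L = L₀/γ: γ = 84.4/61.96 = 1.36217.
Δt = γΔτ = 1.36217 × 127 = 173 s.

173 s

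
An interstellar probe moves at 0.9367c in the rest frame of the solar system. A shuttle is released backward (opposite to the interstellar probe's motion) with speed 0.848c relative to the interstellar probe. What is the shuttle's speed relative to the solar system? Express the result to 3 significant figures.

0.431c

Relativistic velocity addition: u = (u' + v)/(1 + u'v/c²), with u' = −0.848c and v = 0.9367c.
Numerator: −0.848 + 0.9367 = 0.0887. Denominator: 1 + (−0.848)(0.9367) = 0.2056784.
u = 0.0887/0.2056784 = 0.43126, so the speed is 0.431c.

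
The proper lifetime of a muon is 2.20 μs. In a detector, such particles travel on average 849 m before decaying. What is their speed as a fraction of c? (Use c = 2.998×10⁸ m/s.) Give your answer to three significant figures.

d = βγcτ ⇒ βγ = d/(cτ) = 849.0 m / (659.56 m) = 1.2872.
β = (βγ)/√(1+(βγ)²) = 1.2872/√2.65688 = 0.790.

0.790c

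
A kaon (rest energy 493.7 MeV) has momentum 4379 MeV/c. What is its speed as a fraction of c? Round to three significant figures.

pc/(mc²) = 4379/493.7 = 8.8698 = βγ = β/√(1−β²).
So β² = x²/(1 + x²) with x = 8.8698: x² = 78.6734, β² = 78.6734/79.6734 = 0.987449, β = 0.994.

0.994c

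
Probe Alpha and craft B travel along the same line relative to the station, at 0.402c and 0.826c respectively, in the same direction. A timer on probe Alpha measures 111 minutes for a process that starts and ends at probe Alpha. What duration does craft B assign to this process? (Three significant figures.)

144 minutes

Speed of probe Alpha in craft B's frame: u = (v_A − v_B)/(1 − v_A v_B/c²) = (0.402 − 0.826)/(1 − 0.402×0.826) = −0.424/0.667948 = −0.63478; |u| = 0.63478c.
At |u| = 0.63478c, γ = (1 − 0.402946)^(−1/2) = 1.2942.
Probe Alpha's interval is proper; time dilation gives Δt_B = γΔτ = 1.2942 × 111 minutes = 144 minutes.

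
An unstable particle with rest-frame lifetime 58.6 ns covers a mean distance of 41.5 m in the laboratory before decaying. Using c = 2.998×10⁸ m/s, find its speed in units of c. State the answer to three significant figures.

d = βγcτ ⇒ βγ = d/(cτ) = 41.50 m / (17.56828 m) = 2.3622.
β = (βγ)/√(1+(βγ)²) = 2.3622/√6.57999 = 0.921.

0.921c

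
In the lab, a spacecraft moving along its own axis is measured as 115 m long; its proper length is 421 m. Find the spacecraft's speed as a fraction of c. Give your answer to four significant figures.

0.9620c

Length contraction gives γ = L₀/L = 421/115 = 3.6609.
β = √(1 − 1/γ²) = √0.925385 = 0.9620.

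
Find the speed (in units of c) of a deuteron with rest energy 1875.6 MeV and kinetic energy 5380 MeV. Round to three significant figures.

K = (γ−1)mc², so γ = 1 + 5380/1875.6 = 3.8684.
Then v/c = √(1 − γ⁻²) = √(1 − 0.0668247) = √0.9331753 = 0.966.

0.966c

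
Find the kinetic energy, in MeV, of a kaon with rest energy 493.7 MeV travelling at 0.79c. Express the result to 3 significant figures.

312 MeV

γ = 1/√(1 − β²) = 1/√(1 − 0.6241) = 1/√0.3759 = 1/0.613107 = 1.63104.
Kinetic energy: K = (γ − 1)mc² = (1.63104 − 1) × 493.7 MeV = 0.63104 × 493.7 = 312 MeV.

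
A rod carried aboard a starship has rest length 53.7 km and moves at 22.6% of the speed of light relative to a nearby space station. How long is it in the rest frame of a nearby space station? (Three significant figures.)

With β = 0.226, γ = 1/√(1 − 0.226²) = 1/√0.948924 = 1.0266.
Along the direction of motion the measured length is L₀/γ = 53.7/1.0266 = 52.3 km.

52.3 km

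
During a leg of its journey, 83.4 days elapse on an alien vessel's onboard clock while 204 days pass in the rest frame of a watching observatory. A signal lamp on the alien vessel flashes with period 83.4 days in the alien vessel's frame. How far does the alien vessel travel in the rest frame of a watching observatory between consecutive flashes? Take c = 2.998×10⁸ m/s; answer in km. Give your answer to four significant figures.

γ = Δt/Δτ = 204/83.4 = 2.44604.
β = √(1 − 1/γ²) = 0.91261. Lab-frame period = γτ = 2.44604×83.4 days = 204 days. Distance = βc × γτ = 0.91261 × 2.998×10⁸ m/s × 17625600 s = 4.8224×10^15 m = 4.822×10^12 km.

4.822×10^12 km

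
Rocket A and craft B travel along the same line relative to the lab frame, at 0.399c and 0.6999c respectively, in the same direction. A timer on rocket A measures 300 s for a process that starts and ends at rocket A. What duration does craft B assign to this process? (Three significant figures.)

330 s

Speed of rocket A in craft B's frame: u = (v_A − v_B)/(1 − v_A v_B/c²) = (0.399 − 0.6999)/(1 − 0.399×0.6999) = −0.3009/0.7207399 = −0.41749; |u| = 0.41749c.
At |u| = 0.41749c, γ = (1 − 0.174298)^(−1/2) = 1.1005.
The clock on rocket A records proper time, so craft B measures Δt = γΔτ = 1.1005 × 300 = 330 s.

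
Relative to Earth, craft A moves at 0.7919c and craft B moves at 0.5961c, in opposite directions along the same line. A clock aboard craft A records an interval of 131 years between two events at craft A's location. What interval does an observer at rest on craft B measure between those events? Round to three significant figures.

393 years

The velocity of craft A relative to craft B is (0.7919 + 0.5961)c / (1 + 0.7919×0.5961) = 0.9429c; relative speed 0.9429c.
At |u| = 0.9429c, γ = (1 − 0.88906)^(−1/2) = 3.0023.
The clock on craft A records proper time, so craft B measures Δt = γΔτ = 3.0023 × 131 = 393 years.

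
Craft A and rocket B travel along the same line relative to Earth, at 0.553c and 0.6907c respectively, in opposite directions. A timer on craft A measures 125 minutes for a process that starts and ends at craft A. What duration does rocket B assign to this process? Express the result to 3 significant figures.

Speed of craft A in rocket B's frame: u = (v_A + v_B)/(1 + v_A v_B/c²) = (0.553 + 0.6907)/(1 + 0.553×0.6907) = 1.2437/1.3819571 = 0.89996; |u| = 0.89996c.
At |u| = 0.89996c, γ = (1 − 0.809928)^(−1/2) = 2.2937.
The clock on craft A records proper time, so rocket B measures Δt = γΔτ = 2.2937 × 125 = 287 minutes.

287 minutes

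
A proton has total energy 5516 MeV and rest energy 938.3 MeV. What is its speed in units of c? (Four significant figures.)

Total energy E = γmc² gives γ = 5516/938.3 = 5.8787.
Hence β = √(1 − 1/γ²) = √(1 − 0.0289359) = √0.9710641 = 0.9854.

0.9854c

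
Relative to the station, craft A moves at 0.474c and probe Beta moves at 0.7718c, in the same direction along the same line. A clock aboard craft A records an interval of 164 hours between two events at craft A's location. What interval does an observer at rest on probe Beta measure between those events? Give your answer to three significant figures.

186 hours

Speed of craft A in probe Beta's frame: u = (v_A − v_B)/(1 − v_A v_B/c²) = (0.474 − 0.7718)/(1 − 0.474×0.7718) = −0.2978/0.6341668 = −0.46959; |u| = 0.46959c.
γ for this relative speed: γ = 1/√(1 − 0.220515) = 1.1327.
The clock on craft A records proper time, so probe Beta measures Δt = γΔτ = 1.1327 × 164 = 186 hours.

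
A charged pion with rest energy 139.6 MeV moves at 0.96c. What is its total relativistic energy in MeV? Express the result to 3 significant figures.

γ = 1/√(1 − β²) = 1/√(1 − 0.9216) = 1/√0.0784 = 1/0.28 = 3.5714.
Total energy: E = γmc² = 3.5714 × 139.6 MeV = 499 MeV.

499 MeV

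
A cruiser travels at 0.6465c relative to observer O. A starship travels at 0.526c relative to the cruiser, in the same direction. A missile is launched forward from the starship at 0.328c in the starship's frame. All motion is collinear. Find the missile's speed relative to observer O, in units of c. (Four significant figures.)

0.9347c

First combine the missile and starship (S''→S'): u₁ = (0.328 + 0.526)/(1 + 0.328×0.526) = 0.854/1.172528 = 0.72834.
Then combine with the cruiser (S'→S): u = (0.72834 + 0.6465)/(1 + 0.72834×0.6465) = 1.37484/1.47087181 = 0.93471.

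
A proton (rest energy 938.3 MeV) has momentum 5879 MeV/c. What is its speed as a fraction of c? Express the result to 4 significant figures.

pc/(mc²) = 5879/938.3 = 6.2656 = βγ = β/√(1−β²).
So β² = x²/(1 + x²) with x = 6.2656: x² = 39.2577, β² = 39.2577/40.2577 = 0.97516, β = 0.9875.

0.9875c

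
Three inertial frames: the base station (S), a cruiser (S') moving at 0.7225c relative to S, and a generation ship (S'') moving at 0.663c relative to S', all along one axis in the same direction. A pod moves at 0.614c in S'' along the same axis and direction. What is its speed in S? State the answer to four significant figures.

0.9845c

Compose velocities in two stages. Stage 1 (into S'): u₁ = (0.614+0.663)/(1+0.614×0.663) = 0.90755.
Stage 2 (into S): u = (0.90755+0.7225)/(1+0.90755×0.7225) = 0.98451, so the speed is 0.9845c.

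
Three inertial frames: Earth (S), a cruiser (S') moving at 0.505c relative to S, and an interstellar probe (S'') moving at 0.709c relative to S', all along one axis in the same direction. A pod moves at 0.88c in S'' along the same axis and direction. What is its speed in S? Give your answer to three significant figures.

0.993c

Compose velocities in two stages. Stage 1 (into S'): u₁ = (0.88+0.709)/(1+0.88×0.709) = 0.9785.
Stage 2 (into S): u = (0.9785+0.505)/(1+0.9785×0.505) = 0.99288, so the speed is 0.993c.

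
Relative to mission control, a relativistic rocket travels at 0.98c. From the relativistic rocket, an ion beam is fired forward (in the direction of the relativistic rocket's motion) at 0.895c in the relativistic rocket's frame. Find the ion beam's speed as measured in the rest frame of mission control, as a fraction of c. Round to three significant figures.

Relativistic velocity addition: u = (u' + v)/(1 + u'v/c²), with u' = 0.895c and v = 0.98c.
Numerator: 0.895 + 0.98 = 1.875. Denominator: 1 + (0.895)(0.98) = 1.8771.
u = 1.875/1.8771 = 0.99888, so the speed is 0.999c.

0.999c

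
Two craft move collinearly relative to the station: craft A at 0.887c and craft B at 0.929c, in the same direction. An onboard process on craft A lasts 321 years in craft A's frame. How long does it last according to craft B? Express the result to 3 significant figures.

Speed of craft A in craft B's frame: u = (v_A − v_B)/(1 − v_A v_B/c²) = (0.887 − 0.929)/(1 − 0.887×0.929) = −0.042/0.175977 = −0.23867; |u| = 0.23867c.
At |u| = 0.23867c, γ = (1 − 0.0569634)^(−1/2) = 1.0298.
Craft A's interval is proper; time dilation gives Δt_B = γΔτ = 1.0298 × 321 years = 331 years.

331 years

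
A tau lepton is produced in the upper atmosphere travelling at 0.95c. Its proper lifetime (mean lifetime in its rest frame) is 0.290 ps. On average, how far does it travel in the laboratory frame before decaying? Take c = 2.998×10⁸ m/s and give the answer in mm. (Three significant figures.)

γ = 1/√(1 − β²) = 1/√(1 − 0.9025) = 1/√0.0975 = 1/0.31225 = 3.2026.
Lab-frame lifetime: Δt = γτ = 3.2026 × 0.290 ps = 0.92875 ps.
Distance: d = vΔt = 0.95 × 2.998×10⁸ m/s × 9.2875×10^-13 s = 2.65×10^-4 m = 0.265 mm.

0.265 mm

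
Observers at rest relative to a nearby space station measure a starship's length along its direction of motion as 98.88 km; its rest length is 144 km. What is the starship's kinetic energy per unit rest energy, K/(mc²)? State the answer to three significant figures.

From L = L₀/γ: γ = 144/98.88 = 1.45631.
Since K = (γ−1)mc², K/(mc²) = 1.45631 − 1 = 0.456.

0.456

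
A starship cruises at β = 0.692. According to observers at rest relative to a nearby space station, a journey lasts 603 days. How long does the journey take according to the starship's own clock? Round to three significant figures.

β² = 0.478864, so γ = 1/√0.521136 = 1.3852.
The moving clock records proper time: Δτ = Δt/γ = 603/1.3852 = 435 days.

435 days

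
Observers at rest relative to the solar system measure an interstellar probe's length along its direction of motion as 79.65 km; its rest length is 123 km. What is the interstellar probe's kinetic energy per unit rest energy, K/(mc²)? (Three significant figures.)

0.544

From L = L₀/γ: γ = 123/79.65 = 1.54426.
Since K = (γ−1)mc², K/(mc²) = 1.54426 − 1 = 0.544.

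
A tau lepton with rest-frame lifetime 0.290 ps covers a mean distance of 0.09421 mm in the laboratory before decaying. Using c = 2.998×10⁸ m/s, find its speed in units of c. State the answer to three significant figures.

0.735c

Lab distance = (lab lifetime)·v = γτ·βc, so βγ = d/(cτ) = 9.421×10^-5/(2.998×10⁸ × 2.900×10^-13) = 1.0836.
With βγ = 1.0836: γ² = 1 + (βγ)² = 2.17419, and β = (βγ)/γ = 1.0836/1.47451 = 0.735.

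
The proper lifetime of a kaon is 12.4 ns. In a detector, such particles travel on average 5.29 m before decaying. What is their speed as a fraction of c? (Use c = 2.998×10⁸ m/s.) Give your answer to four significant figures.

0.8182c

Let x = d/(cτ) = 5.290 m / (2.998×10⁸ m/s × 1.240×10^-8 s) = 1.423. Since d = βγcτ, x = βγ = β/√(1−β²).
Solving: β² = x²/(1+x²) = 2.02493/3.02493 = 0.669414, so β = 0.8182.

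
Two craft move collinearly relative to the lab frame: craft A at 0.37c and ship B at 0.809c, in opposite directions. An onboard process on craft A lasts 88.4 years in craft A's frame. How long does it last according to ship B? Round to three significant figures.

210 years

Transform craft A's velocity into ship B's frame: (0.37 + 0.809)/(1 + 0.37·0.809) = 1.179/1.29933, so the relative speed is 0.90739c.
At |u| = 0.90739c, γ = (1 − 0.823357)^(−1/2) = 2.3793.
Craft A's interval is proper; time dilation gives Δt_B = γΔτ = 2.3793 × 88.4 years = 210 years.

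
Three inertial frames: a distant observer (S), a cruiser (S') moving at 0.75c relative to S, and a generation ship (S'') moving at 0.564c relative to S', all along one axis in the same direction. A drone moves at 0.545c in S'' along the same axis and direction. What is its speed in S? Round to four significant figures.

First combine the drone and generation ship (S''→S'): u₁ = (0.545 + 0.564)/(1 + 0.545×0.564) = 1.109/1.30738 = 0.84826.
Then combine with the cruiser (S'→S): u = (0.84826 + 0.75)/(1 + 0.84826×0.75) = 1.59826/1.636195 = 0.97682.

0.9768c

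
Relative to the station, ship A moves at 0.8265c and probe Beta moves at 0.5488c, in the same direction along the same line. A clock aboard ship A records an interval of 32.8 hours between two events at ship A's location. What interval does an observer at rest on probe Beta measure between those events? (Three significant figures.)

The velocity of ship A relative to probe Beta is (0.8265 − 0.5488)c / (1 − 0.8265×0.5488) = 0.50822c; relative speed 0.50822c.
γ for this relative speed: γ = 1/√(1 − 0.258288) = 1.1611.
Ship A's interval is proper; time dilation gives Δt_B = γΔτ = 1.1611 × 32.8 hours = 38.1 hours.

38.1 hours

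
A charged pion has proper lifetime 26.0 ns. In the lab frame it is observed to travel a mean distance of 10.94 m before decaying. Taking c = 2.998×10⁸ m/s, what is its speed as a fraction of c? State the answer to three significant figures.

Let x = d/(cτ) = 10.94 m / (2.998×10⁸ m/s × 2.600×10^-8 s) = 1.4035. Since d = βγcτ, x = βγ = β/√(1−β²).
Solving: β² = x²/(1+x²) = 1.96981/2.96981 = 0.663278, so β = 0.814.

0.814c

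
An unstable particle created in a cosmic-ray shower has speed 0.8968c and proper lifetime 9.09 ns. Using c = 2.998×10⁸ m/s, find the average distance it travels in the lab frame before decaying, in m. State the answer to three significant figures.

5.52 m

Lorentz factor: γ = (1 − 0.80425024)^(−1/2) = 2.2602.
Lab-frame lifetime: Δt = γτ = 2.2602 × 9.09 ns = 20.545 ns.
Distance: d = vΔt = 0.8968 × 2.998×10⁸ m/s × 2.0545×10^-8 s = 5.52 m.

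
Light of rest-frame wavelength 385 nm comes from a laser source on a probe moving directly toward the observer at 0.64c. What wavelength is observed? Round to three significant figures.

180 nm

Relativistic Doppler for wavelength: λ_obs = λ_src · √((1−β)/(1+β)).
With β = 0.64: factor = √(0.36/1.64) = 0.46852.
λ_obs = 385 × 0.46852 = 180 nm.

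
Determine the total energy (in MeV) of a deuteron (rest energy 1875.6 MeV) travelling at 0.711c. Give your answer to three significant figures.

2670 MeV

With β = 0.711, γ = 1/√(1 − 0.711²) = 1/√0.494479 = 1.4221.
Total energy: E = γmc² = 1.4221 × 1875.6 MeV = 2670 MeV.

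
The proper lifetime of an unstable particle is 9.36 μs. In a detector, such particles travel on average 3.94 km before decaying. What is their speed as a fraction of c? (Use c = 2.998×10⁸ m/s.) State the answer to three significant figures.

0.815c

d = βγcτ ⇒ βγ = d/(cτ) = 3940 m / (2806.128 m) = 1.4041.
β = (βγ)/√(1+(βγ)²) = 1.4041/√2.9715 = 0.815.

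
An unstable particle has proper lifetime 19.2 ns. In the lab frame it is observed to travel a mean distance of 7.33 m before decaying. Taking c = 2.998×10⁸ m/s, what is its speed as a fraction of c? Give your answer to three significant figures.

0.786c

d = βγcτ ⇒ βγ = d/(cτ) = 7.330 m / (5.75616 m) = 1.2734.
β = (βγ)/√(1+(βγ)²) = 1.2734/√2.62155 = 0.786.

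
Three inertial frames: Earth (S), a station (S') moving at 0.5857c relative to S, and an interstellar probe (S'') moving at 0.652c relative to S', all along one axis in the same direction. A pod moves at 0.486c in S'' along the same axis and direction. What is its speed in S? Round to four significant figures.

0.9626c

Compose velocities in two stages. Stage 1 (into S'): u₁ = (0.486+0.652)/(1+0.486×0.652) = 0.86417.
Stage 2 (into S): u = (0.86417+0.5857)/(1+0.86417×0.5857) = 0.96264, so the speed is 0.9626c.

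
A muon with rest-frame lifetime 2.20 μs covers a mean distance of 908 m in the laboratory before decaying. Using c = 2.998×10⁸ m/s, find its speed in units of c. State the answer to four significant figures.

0.8091c

Lab distance = (lab lifetime)·v = γτ·βc, so βγ = d/(cτ) = 908.0/(2.998×10⁸ × 2.200×10^-6) = 1.3767.
With βγ = 1.3767: γ² = 1 + (βγ)² = 2.8953, and β = (βγ)/γ = 1.3767/1.70156 = 0.8091.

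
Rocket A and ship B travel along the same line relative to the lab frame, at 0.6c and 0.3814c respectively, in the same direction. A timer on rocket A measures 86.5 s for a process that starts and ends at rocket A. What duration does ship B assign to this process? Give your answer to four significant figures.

Speed of rocket A in ship B's frame: u = (v_A − v_B)/(1 − v_A v_B/c²) = (0.6 − 0.3814)/(1 − 0.6×0.3814) = 0.2186/0.77116 = 0.28347; |u| = 0.28347c.
γ for this relative speed: γ = 1/√(1 − 0.0803552) = 1.0428.
The clock on rocket A records proper time, so ship B measures Δt = γΔτ = 1.0428 × 86.5 = 90.20 s.

90.20 s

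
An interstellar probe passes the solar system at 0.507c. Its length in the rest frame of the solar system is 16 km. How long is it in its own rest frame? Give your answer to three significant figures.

With β = 0.507, γ = 1/√(1 − 0.507²) = 1/√0.742951 = 1.1602.
Proper length: L₀ = γ·L = 1.1602 × 16 = 18.6 km.

18.6 km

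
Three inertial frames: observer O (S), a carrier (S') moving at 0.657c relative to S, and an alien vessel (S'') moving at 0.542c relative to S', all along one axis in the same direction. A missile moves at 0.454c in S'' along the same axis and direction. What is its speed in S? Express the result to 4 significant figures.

Apply u = (u'+v)/(1+u'v) twice. Missile in the carrier frame: (0.454+0.542)/(1+0.454·0.542) = 0.996/1.246068 = 0.79931c.
That velocity, transformed to the rest frame of observer O: (0.79931+0.657)/(1+0.79931·0.657) = 1.45631/1.52514667 = 0.95487c.

0.9549c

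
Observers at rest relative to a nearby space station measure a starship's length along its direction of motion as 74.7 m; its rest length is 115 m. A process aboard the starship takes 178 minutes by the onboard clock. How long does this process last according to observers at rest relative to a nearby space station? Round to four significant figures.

γ = L₀/L = 115/74.7 = 1.53949.
The same γ dilates the second interval: 1.53949 × 178 minutes = 274.0 minutes.

274.0 minutes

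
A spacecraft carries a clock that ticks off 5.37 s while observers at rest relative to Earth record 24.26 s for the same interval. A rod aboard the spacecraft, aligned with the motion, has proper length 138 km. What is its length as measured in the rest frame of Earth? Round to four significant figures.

30.55 km

From Δt = γΔτ: γ = 24.26/5.37 = 4.51769.
L = L₀/γ = 138/4.51769 = 30.55 km.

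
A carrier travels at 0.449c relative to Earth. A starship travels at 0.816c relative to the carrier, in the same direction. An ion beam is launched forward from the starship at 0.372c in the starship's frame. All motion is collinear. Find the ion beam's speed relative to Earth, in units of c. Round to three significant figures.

First combine the ion beam and starship (S''→S'): u₁ = (0.372 + 0.816)/(1 + 0.372×0.816) = 1.188/1.303552 = 0.91136.
Then combine with the carrier (S'→S): u = (0.91136 + 0.449)/(1 + 0.91136×0.449) = 1.36036/1.40920064 = 0.96534.

0.965c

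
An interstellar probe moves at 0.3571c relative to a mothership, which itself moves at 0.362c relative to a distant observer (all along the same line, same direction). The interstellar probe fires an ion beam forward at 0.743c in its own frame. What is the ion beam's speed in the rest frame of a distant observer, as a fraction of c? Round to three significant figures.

First combine the ion beam and interstellar probe (S''→S'): u₁ = (0.743 + 0.3571)/(1 + 0.743×0.3571) = 1.1001/1.2653253 = 0.86942.
Then combine with the mothership (S'→S): u = (0.86942 + 0.362)/(1 + 0.86942×0.362) = 1.23142/1.31473004 = 0.93663.

0.937c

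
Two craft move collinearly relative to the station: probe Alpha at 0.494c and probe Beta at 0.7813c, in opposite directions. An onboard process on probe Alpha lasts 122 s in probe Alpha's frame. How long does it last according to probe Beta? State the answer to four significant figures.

Transform probe Alpha's velocity into probe Beta's frame: (0.494 + 0.7813)/(1 + 0.494·0.7813) = 1.2753/1.3859622, so the relative speed is 0.92015c.
γ for this relative speed: γ = 1/√(1 − 0.846676) = 2.5538.
Probe Alpha's interval is proper; time dilation gives Δt_B = γΔτ = 2.5538 × 122 s = 311.6 s.

311.6 s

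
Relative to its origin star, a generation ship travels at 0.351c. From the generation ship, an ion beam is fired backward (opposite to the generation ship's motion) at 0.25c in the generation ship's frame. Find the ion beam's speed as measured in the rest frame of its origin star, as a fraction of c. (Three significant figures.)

Relativistic velocity addition: u = (u' + v)/(1 + u'v/c²), with u' = −0.25c and v = 0.351c.
Numerator: −0.25 + 0.351 = 0.101. Denominator: 1 + (−0.25)(0.351) = 0.91225.
u = 0.101/0.91225 = 0.11072, so the speed is 0.111c.

0.111c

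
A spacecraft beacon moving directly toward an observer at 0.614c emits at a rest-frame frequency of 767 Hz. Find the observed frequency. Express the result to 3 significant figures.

1570 Hz

Relativistic Doppler (source moving toward): f_obs = f_src · √((1+β)/(1−β)).
With β = 0.614: factor = √(1.614/0.386) = 2.0448.
f_obs = 767 × 2.0448 = 1570 Hz.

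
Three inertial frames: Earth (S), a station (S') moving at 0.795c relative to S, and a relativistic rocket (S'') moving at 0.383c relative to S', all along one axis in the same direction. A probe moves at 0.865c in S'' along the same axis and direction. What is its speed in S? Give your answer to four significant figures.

First combine the probe and relativistic rocket (S''→S'): u₁ = (0.865 + 0.383)/(1 + 0.865×0.383) = 1.248/1.331295 = 0.93743.
Then combine with the station (S'→S): u = (0.93743 + 0.795)/(1 + 0.93743×0.795) = 1.73243/1.74525685 = 0.99265.

0.9927c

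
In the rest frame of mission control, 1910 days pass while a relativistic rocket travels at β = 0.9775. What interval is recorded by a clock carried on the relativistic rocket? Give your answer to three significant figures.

403 days

With β = 0.9775, γ = 1/√(1 − 0.9775²) = 1/√0.04449375 = 4.7408.
The moving clock records proper time: Δτ = Δt/γ = 1910/4.7408 = 403 days.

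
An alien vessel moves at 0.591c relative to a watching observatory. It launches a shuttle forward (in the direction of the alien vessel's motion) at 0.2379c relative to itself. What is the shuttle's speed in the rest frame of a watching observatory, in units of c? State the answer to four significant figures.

In units of c, u = (u' + v)/(1 + u'v) with u' = 0.2379 and v = 0.591.
Numerator: 0.2379 + 0.591 = 0.8289. Denominator: 1 + (0.2379)(0.591) = 1.1405989.
u = 0.8289/1.1405989 = 0.72672, so the speed is 0.7267c.

0.7267c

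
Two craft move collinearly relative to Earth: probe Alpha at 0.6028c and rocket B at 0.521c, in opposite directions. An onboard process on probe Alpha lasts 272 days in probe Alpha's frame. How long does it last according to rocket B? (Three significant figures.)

Speed of probe Alpha in rocket B's frame: u = (v_A + v_B)/(1 + v_A v_B/c²) = (0.6028 + 0.521)/(1 + 0.6028×0.521) = 1.1238/1.3140588 = 0.85521; |u| = 0.85521c.
γ for this relative speed: γ = 1/√(1 − 0.731384) = 1.9295.
The clock on probe Alpha records proper time, so rocket B measures Δt = γΔτ = 1.9295 × 272 = 525 days.

525 days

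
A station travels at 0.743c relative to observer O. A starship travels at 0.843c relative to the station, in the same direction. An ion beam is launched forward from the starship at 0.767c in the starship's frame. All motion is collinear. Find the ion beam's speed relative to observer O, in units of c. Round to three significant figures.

0.997c

Apply u = (u'+v)/(1+u'v) twice. Ion beam in the station frame: (0.767+0.843)/(1+0.767·0.843) = 1.61/1.646581 = 0.97778c.
That velocity, transformed to the rest frame of observer O: (0.97778+0.743)/(1+0.97778·0.743) = 1.72078/1.72649054 = 0.99669c.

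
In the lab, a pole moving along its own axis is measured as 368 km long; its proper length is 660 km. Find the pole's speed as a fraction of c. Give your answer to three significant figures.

Length contraction gives γ = L₀/L = 660/368 = 1.7935.
β = √(1 − 1/γ²) = √0.689117 = 0.830.

0.830c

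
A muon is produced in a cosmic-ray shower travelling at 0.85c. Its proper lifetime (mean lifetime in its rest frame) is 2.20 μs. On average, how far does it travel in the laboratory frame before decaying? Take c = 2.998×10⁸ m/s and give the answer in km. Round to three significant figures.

1.06 km

With β = 0.85, γ = 1/√(1 − 0.85²) = 1/√0.2775 = 1.8983.
Lab-frame lifetime: Δt = γτ = 1.8983 × 2.20 μs = 4.1763 μs.
Distance: d = vΔt = 0.85 × 2.998×10⁸ m/s × 4.1763×10^-6 s = 1060 m = 1.06 km.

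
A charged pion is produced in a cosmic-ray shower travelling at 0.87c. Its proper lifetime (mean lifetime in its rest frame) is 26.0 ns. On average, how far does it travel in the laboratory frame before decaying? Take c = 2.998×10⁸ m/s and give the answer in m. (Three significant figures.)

13.8 m

γ = 1/√(1 − β²) = 1/√(1 − 0.7569) = 1/√0.2431 = 1/0.493052 = 2.0282.
Lab-frame lifetime: Δt = γτ = 2.0282 × 26.0 ns = 52.733 ns.
Distance: d = vΔt = 0.87 × 2.998×10⁸ m/s × 5.2733×10^-8 s = 13.8 m.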